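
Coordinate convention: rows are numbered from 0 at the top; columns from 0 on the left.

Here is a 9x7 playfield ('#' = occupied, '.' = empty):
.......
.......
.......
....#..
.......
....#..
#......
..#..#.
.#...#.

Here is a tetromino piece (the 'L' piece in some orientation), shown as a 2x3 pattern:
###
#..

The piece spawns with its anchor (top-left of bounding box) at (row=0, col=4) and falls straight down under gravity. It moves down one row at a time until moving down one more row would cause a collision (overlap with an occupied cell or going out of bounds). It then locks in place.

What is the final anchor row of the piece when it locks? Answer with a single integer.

Spawn at (row=0, col=4). Try each row:
  row 0: fits
  row 1: fits
  row 2: blocked -> lock at row 1

Answer: 1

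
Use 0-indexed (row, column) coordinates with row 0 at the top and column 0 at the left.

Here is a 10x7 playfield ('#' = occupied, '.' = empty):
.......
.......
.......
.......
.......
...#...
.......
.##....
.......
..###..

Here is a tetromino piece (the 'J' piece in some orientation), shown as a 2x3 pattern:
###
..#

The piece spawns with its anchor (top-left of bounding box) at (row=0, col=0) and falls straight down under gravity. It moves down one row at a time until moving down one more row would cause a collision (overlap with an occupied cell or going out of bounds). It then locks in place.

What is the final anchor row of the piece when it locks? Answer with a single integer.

Answer: 5

Derivation:
Spawn at (row=0, col=0). Try each row:
  row 0: fits
  row 1: fits
  row 2: fits
  row 3: fits
  row 4: fits
  row 5: fits
  row 6: blocked -> lock at row 5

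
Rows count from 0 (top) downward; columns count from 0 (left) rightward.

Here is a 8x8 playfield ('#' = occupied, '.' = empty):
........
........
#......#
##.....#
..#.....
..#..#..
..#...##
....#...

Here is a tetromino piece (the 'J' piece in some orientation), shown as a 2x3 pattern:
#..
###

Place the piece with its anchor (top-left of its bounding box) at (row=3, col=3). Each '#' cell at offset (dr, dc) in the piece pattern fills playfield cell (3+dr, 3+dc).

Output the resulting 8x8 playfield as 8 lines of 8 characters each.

Answer: ........
........
#......#
##.#...#
..####..
..#..#..
..#...##
....#...

Derivation:
Fill (3+0,3+0) = (3,3)
Fill (3+1,3+0) = (4,3)
Fill (3+1,3+1) = (4,4)
Fill (3+1,3+2) = (4,5)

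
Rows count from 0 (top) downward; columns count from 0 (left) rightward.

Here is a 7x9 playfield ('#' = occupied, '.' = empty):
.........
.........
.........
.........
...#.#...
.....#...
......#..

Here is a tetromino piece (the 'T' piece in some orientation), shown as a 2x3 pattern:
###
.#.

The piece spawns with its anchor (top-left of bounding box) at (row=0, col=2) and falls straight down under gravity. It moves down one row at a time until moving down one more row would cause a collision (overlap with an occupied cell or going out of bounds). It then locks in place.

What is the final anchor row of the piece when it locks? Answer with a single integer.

Answer: 2

Derivation:
Spawn at (row=0, col=2). Try each row:
  row 0: fits
  row 1: fits
  row 2: fits
  row 3: blocked -> lock at row 2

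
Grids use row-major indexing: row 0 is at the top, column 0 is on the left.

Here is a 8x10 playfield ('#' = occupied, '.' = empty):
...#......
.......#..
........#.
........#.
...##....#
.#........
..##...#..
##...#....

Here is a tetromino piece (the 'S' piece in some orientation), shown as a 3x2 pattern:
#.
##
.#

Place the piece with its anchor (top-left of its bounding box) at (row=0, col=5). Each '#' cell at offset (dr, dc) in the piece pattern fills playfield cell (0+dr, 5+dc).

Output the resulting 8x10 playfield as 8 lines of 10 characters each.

Answer: ...#.#....
.....###..
......#.#.
........#.
...##....#
.#........
..##...#..
##...#....

Derivation:
Fill (0+0,5+0) = (0,5)
Fill (0+1,5+0) = (1,5)
Fill (0+1,5+1) = (1,6)
Fill (0+2,5+1) = (2,6)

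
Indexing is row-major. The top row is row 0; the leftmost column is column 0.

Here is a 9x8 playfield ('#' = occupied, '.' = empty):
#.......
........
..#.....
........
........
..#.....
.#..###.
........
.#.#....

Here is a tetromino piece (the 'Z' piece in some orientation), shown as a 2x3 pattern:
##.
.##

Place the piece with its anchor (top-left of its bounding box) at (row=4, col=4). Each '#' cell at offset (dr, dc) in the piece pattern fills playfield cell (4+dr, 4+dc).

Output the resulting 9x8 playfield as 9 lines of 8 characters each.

Fill (4+0,4+0) = (4,4)
Fill (4+0,4+1) = (4,5)
Fill (4+1,4+1) = (5,5)
Fill (4+1,4+2) = (5,6)

Answer: #.......
........
..#.....
........
....##..
..#..##.
.#..###.
........
.#.#....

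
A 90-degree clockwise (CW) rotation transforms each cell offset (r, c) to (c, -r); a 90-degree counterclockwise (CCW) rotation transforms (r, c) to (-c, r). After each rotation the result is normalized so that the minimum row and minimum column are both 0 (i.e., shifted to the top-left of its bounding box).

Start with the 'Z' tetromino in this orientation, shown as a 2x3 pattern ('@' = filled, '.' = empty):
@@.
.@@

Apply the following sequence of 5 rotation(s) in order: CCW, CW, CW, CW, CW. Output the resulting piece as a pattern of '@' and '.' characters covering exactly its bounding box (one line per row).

Answer: .@
@@
@.

Derivation:
Start:
@@.
.@@
After rotation 1 (CCW):
.@
@@
@.
After rotation 2 (CW):
@@.
.@@
After rotation 3 (CW):
.@
@@
@.
After rotation 4 (CW):
@@.
.@@
After rotation 5 (CW):
.@
@@
@.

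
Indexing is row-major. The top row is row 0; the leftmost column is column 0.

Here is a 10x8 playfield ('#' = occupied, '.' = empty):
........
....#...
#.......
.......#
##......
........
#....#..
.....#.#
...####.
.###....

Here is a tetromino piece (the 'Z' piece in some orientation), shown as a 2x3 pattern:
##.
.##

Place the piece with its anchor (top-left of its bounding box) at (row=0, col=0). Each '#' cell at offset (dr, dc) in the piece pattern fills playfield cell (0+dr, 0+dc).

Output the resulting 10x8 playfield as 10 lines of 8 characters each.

Answer: ##......
.##.#...
#.......
.......#
##......
........
#....#..
.....#.#
...####.
.###....

Derivation:
Fill (0+0,0+0) = (0,0)
Fill (0+0,0+1) = (0,1)
Fill (0+1,0+1) = (1,1)
Fill (0+1,0+2) = (1,2)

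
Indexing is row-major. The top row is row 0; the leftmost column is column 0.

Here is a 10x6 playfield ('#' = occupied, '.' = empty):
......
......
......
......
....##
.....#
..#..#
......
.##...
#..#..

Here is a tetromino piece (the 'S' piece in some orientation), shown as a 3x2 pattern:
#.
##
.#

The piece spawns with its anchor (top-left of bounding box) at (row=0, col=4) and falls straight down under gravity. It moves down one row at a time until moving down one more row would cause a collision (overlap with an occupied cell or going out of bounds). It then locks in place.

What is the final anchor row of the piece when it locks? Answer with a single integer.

Answer: 1

Derivation:
Spawn at (row=0, col=4). Try each row:
  row 0: fits
  row 1: fits
  row 2: blocked -> lock at row 1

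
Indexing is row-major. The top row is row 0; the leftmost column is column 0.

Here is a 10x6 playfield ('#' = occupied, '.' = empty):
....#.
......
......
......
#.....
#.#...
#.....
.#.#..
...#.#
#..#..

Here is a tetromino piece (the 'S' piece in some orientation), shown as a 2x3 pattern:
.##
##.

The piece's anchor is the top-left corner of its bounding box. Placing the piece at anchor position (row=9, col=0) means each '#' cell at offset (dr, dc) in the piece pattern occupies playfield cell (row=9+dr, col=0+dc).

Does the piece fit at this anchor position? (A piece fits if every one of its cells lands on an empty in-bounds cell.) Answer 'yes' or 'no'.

Check each piece cell at anchor (9, 0):
  offset (0,1) -> (9,1): empty -> OK
  offset (0,2) -> (9,2): empty -> OK
  offset (1,0) -> (10,0): out of bounds -> FAIL
  offset (1,1) -> (10,1): out of bounds -> FAIL
All cells valid: no

Answer: no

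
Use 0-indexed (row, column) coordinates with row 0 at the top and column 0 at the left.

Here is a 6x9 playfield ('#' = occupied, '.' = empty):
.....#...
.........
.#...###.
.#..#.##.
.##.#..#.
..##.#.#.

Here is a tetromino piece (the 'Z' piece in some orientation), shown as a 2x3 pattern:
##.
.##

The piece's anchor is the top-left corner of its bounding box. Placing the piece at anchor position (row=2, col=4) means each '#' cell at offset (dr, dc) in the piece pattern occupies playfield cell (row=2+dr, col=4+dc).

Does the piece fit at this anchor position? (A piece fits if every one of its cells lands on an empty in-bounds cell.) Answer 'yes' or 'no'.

Answer: no

Derivation:
Check each piece cell at anchor (2, 4):
  offset (0,0) -> (2,4): empty -> OK
  offset (0,1) -> (2,5): occupied ('#') -> FAIL
  offset (1,1) -> (3,5): empty -> OK
  offset (1,2) -> (3,6): occupied ('#') -> FAIL
All cells valid: no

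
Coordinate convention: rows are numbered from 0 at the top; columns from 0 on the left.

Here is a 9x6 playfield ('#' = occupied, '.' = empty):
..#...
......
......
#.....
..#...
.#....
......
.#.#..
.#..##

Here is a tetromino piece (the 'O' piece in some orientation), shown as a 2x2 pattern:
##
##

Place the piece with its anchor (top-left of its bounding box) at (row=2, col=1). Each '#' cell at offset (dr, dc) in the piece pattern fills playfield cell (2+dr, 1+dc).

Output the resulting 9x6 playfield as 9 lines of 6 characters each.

Fill (2+0,1+0) = (2,1)
Fill (2+0,1+1) = (2,2)
Fill (2+1,1+0) = (3,1)
Fill (2+1,1+1) = (3,2)

Answer: ..#...
......
.##...
###...
..#...
.#....
......
.#.#..
.#..##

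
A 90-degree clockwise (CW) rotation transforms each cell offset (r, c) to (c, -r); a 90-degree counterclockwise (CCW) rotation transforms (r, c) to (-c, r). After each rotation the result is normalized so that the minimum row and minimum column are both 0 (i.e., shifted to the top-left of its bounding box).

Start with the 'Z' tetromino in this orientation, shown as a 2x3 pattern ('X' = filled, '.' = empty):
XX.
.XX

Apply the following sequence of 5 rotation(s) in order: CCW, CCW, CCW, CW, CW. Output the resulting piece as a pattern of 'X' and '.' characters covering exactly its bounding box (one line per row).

Start:
XX.
.XX
After rotation 1 (CCW):
.X
XX
X.
After rotation 2 (CCW):
XX.
.XX
After rotation 3 (CCW):
.X
XX
X.
After rotation 4 (CW):
XX.
.XX
After rotation 5 (CW):
.X
XX
X.

Answer: .X
XX
X.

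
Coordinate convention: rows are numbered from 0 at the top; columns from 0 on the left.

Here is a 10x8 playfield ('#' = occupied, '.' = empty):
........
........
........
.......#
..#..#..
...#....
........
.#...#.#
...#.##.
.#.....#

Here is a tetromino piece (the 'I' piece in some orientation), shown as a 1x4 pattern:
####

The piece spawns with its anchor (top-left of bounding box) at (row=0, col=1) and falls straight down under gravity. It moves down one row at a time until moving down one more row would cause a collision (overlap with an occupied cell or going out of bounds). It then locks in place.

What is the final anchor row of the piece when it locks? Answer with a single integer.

Spawn at (row=0, col=1). Try each row:
  row 0: fits
  row 1: fits
  row 2: fits
  row 3: fits
  row 4: blocked -> lock at row 3

Answer: 3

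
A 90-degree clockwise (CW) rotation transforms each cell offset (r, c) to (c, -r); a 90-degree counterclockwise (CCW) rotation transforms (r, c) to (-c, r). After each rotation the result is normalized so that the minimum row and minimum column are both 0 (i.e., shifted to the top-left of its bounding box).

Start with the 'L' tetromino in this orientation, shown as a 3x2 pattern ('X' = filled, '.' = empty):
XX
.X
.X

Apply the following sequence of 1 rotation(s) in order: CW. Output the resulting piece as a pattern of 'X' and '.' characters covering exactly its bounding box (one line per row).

Answer: ..X
XXX

Derivation:
Start:
XX
.X
.X
After rotation 1 (CW):
..X
XXX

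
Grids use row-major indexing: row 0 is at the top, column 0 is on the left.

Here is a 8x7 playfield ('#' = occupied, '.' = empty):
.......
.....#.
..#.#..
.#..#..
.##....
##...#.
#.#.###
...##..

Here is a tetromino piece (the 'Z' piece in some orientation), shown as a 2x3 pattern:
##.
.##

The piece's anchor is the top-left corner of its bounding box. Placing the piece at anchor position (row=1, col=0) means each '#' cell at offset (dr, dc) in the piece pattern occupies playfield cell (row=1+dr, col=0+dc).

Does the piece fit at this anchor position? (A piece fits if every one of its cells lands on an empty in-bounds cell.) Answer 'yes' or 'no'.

Answer: no

Derivation:
Check each piece cell at anchor (1, 0):
  offset (0,0) -> (1,0): empty -> OK
  offset (0,1) -> (1,1): empty -> OK
  offset (1,1) -> (2,1): empty -> OK
  offset (1,2) -> (2,2): occupied ('#') -> FAIL
All cells valid: no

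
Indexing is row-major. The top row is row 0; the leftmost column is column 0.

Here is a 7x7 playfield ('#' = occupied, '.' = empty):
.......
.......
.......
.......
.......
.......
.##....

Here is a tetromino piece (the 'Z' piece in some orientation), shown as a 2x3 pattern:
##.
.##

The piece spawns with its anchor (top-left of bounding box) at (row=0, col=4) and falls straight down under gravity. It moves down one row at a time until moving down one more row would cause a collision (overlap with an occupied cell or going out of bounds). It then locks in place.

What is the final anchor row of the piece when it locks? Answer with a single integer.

Spawn at (row=0, col=4). Try each row:
  row 0: fits
  row 1: fits
  row 2: fits
  row 3: fits
  row 4: fits
  row 5: fits
  row 6: blocked -> lock at row 5

Answer: 5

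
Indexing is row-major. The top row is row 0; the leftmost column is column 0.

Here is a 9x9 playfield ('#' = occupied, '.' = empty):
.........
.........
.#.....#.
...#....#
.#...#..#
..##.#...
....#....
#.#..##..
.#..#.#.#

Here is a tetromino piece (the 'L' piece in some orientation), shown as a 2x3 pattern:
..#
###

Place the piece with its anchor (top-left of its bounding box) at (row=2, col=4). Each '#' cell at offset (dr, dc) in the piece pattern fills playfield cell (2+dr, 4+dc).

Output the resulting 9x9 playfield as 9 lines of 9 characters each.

Answer: .........
.........
.#....##.
...####.#
.#...#..#
..##.#...
....#....
#.#..##..
.#..#.#.#

Derivation:
Fill (2+0,4+2) = (2,6)
Fill (2+1,4+0) = (3,4)
Fill (2+1,4+1) = (3,5)
Fill (2+1,4+2) = (3,6)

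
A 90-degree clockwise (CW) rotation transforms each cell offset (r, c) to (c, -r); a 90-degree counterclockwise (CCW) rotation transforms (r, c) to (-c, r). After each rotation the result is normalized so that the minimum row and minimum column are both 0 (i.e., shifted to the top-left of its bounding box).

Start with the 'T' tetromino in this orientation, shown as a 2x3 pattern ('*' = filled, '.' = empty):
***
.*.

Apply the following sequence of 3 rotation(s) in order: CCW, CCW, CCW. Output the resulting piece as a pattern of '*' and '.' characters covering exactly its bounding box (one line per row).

Start:
***
.*.
After rotation 1 (CCW):
*.
**
*.
After rotation 2 (CCW):
.*.
***
After rotation 3 (CCW):
.*
**
.*

Answer: .*
**
.*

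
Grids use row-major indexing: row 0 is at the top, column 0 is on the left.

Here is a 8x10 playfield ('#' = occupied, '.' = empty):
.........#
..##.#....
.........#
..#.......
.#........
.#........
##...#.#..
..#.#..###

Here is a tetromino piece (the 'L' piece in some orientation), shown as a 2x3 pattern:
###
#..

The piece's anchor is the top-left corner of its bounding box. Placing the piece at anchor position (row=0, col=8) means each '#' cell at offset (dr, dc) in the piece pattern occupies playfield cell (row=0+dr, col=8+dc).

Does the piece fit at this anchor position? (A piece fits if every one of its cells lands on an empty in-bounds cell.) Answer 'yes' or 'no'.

Check each piece cell at anchor (0, 8):
  offset (0,0) -> (0,8): empty -> OK
  offset (0,1) -> (0,9): occupied ('#') -> FAIL
  offset (0,2) -> (0,10): out of bounds -> FAIL
  offset (1,0) -> (1,8): empty -> OK
All cells valid: no

Answer: no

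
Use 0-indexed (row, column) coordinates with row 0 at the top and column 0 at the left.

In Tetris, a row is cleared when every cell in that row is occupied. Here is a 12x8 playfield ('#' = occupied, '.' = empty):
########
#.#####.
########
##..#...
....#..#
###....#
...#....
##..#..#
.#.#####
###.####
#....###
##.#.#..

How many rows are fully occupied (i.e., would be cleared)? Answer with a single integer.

Check each row:
  row 0: 0 empty cells -> FULL (clear)
  row 1: 2 empty cells -> not full
  row 2: 0 empty cells -> FULL (clear)
  row 3: 5 empty cells -> not full
  row 4: 6 empty cells -> not full
  row 5: 4 empty cells -> not full
  row 6: 7 empty cells -> not full
  row 7: 4 empty cells -> not full
  row 8: 2 empty cells -> not full
  row 9: 1 empty cell -> not full
  row 10: 4 empty cells -> not full
  row 11: 4 empty cells -> not full
Total rows cleared: 2

Answer: 2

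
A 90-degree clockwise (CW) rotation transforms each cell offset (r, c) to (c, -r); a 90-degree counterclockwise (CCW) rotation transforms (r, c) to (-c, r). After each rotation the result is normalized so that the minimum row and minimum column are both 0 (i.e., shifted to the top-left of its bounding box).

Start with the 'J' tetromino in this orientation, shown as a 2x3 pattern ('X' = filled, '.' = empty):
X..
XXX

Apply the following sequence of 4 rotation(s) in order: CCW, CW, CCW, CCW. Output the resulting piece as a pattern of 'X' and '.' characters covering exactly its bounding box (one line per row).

Answer: XXX
..X

Derivation:
Start:
X..
XXX
After rotation 1 (CCW):
.X
.X
XX
After rotation 2 (CW):
X..
XXX
After rotation 3 (CCW):
.X
.X
XX
After rotation 4 (CCW):
XXX
..X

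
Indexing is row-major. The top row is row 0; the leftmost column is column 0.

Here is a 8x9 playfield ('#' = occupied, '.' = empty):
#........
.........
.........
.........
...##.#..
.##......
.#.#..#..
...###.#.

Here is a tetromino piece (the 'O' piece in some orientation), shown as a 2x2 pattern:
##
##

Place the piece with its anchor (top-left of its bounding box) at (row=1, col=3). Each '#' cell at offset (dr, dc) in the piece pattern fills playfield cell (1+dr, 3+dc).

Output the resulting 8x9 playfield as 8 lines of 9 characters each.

Answer: #........
...##....
...##....
.........
...##.#..
.##......
.#.#..#..
...###.#.

Derivation:
Fill (1+0,3+0) = (1,3)
Fill (1+0,3+1) = (1,4)
Fill (1+1,3+0) = (2,3)
Fill (1+1,3+1) = (2,4)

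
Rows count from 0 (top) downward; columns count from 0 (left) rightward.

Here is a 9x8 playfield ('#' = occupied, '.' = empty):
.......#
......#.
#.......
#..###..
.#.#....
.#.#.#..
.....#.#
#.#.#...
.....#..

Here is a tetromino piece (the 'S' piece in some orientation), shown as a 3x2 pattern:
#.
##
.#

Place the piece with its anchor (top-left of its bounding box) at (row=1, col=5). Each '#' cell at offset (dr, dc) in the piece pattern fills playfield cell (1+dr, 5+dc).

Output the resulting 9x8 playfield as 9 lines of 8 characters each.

Answer: .......#
.....##.
#....##.
#..####.
.#.#....
.#.#.#..
.....#.#
#.#.#...
.....#..

Derivation:
Fill (1+0,5+0) = (1,5)
Fill (1+1,5+0) = (2,5)
Fill (1+1,5+1) = (2,6)
Fill (1+2,5+1) = (3,6)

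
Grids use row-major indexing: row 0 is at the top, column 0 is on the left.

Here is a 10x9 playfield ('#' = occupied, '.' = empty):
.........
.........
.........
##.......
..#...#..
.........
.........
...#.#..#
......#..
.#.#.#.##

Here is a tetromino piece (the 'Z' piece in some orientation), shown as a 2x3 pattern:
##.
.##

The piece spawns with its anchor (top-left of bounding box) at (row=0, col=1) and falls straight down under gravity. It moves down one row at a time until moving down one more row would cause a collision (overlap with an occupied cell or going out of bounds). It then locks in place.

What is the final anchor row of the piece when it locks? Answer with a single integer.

Spawn at (row=0, col=1). Try each row:
  row 0: fits
  row 1: fits
  row 2: fits
  row 3: blocked -> lock at row 2

Answer: 2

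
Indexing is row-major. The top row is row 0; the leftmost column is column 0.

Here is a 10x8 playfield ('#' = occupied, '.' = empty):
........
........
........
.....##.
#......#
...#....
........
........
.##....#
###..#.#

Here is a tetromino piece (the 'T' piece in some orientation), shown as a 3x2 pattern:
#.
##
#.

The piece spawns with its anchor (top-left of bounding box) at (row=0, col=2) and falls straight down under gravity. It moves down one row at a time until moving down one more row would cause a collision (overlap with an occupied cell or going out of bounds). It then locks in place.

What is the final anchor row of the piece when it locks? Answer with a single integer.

Spawn at (row=0, col=2). Try each row:
  row 0: fits
  row 1: fits
  row 2: fits
  row 3: fits
  row 4: blocked -> lock at row 3

Answer: 3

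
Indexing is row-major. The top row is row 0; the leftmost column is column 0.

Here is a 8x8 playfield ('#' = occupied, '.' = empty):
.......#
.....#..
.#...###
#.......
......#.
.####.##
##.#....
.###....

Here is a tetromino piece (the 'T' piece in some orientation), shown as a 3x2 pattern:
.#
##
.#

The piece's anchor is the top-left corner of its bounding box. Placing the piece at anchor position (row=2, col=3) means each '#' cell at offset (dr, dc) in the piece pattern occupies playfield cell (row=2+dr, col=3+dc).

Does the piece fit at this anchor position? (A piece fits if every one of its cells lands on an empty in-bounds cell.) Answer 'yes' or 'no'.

Check each piece cell at anchor (2, 3):
  offset (0,1) -> (2,4): empty -> OK
  offset (1,0) -> (3,3): empty -> OK
  offset (1,1) -> (3,4): empty -> OK
  offset (2,1) -> (4,4): empty -> OK
All cells valid: yes

Answer: yes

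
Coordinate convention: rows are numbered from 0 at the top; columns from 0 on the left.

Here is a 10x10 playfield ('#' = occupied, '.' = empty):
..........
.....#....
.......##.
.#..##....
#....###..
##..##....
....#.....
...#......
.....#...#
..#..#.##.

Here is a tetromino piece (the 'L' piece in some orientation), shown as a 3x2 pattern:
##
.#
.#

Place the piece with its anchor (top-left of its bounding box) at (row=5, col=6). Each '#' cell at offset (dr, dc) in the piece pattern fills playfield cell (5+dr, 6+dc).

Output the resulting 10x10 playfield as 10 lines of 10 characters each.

Fill (5+0,6+0) = (5,6)
Fill (5+0,6+1) = (5,7)
Fill (5+1,6+1) = (6,7)
Fill (5+2,6+1) = (7,7)

Answer: ..........
.....#....
.......##.
.#..##....
#....###..
##..####..
....#..#..
...#...#..
.....#...#
..#..#.##.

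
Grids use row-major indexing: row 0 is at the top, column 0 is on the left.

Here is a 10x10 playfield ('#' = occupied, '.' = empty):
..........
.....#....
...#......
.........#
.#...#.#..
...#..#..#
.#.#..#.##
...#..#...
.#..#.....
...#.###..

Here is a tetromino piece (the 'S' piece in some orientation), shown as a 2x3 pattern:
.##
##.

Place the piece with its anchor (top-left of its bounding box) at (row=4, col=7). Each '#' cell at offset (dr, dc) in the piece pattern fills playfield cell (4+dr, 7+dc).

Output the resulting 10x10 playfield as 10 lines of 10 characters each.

Fill (4+0,7+1) = (4,8)
Fill (4+0,7+2) = (4,9)
Fill (4+1,7+0) = (5,7)
Fill (4+1,7+1) = (5,8)

Answer: ..........
.....#....
...#......
.........#
.#...#.###
...#..####
.#.#..#.##
...#..#...
.#..#.....
...#.###..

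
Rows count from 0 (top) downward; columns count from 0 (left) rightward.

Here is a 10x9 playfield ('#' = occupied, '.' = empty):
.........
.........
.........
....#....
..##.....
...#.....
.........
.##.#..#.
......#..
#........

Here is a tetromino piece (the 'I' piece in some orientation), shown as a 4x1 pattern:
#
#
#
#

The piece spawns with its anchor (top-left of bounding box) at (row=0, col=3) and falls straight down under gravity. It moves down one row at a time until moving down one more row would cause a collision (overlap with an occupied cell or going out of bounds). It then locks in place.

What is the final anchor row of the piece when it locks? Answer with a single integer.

Spawn at (row=0, col=3). Try each row:
  row 0: fits
  row 1: blocked -> lock at row 0

Answer: 0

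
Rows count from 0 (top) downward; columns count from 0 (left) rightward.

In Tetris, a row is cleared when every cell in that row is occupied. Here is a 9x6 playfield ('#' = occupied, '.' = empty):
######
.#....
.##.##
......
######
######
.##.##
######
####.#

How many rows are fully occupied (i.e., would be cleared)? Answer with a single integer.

Check each row:
  row 0: 0 empty cells -> FULL (clear)
  row 1: 5 empty cells -> not full
  row 2: 2 empty cells -> not full
  row 3: 6 empty cells -> not full
  row 4: 0 empty cells -> FULL (clear)
  row 5: 0 empty cells -> FULL (clear)
  row 6: 2 empty cells -> not full
  row 7: 0 empty cells -> FULL (clear)
  row 8: 1 empty cell -> not full
Total rows cleared: 4

Answer: 4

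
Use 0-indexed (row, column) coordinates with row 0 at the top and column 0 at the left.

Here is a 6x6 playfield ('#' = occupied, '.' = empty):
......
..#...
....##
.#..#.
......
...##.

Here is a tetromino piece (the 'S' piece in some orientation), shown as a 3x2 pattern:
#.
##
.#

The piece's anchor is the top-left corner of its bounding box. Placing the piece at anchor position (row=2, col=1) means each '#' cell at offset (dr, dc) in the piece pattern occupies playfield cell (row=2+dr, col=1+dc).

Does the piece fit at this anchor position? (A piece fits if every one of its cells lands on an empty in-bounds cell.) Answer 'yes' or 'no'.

Check each piece cell at anchor (2, 1):
  offset (0,0) -> (2,1): empty -> OK
  offset (1,0) -> (3,1): occupied ('#') -> FAIL
  offset (1,1) -> (3,2): empty -> OK
  offset (2,1) -> (4,2): empty -> OK
All cells valid: no

Answer: no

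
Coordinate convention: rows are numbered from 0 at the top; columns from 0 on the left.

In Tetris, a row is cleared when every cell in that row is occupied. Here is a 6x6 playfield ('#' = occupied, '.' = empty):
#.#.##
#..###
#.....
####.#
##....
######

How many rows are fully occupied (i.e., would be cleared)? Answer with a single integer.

Answer: 1

Derivation:
Check each row:
  row 0: 2 empty cells -> not full
  row 1: 2 empty cells -> not full
  row 2: 5 empty cells -> not full
  row 3: 1 empty cell -> not full
  row 4: 4 empty cells -> not full
  row 5: 0 empty cells -> FULL (clear)
Total rows cleared: 1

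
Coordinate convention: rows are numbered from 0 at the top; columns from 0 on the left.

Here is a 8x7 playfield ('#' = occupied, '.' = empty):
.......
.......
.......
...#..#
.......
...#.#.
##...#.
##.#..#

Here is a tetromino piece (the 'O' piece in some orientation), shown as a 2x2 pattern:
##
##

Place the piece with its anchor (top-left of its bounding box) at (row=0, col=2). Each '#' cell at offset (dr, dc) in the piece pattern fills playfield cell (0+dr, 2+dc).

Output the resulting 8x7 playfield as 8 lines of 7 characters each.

Answer: ..##...
..##...
.......
...#..#
.......
...#.#.
##...#.
##.#..#

Derivation:
Fill (0+0,2+0) = (0,2)
Fill (0+0,2+1) = (0,3)
Fill (0+1,2+0) = (1,2)
Fill (0+1,2+1) = (1,3)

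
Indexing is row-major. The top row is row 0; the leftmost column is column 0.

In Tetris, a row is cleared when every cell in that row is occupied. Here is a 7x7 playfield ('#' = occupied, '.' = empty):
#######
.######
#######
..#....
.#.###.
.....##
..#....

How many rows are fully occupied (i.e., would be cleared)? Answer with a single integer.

Answer: 2

Derivation:
Check each row:
  row 0: 0 empty cells -> FULL (clear)
  row 1: 1 empty cell -> not full
  row 2: 0 empty cells -> FULL (clear)
  row 3: 6 empty cells -> not full
  row 4: 3 empty cells -> not full
  row 5: 5 empty cells -> not full
  row 6: 6 empty cells -> not full
Total rows cleared: 2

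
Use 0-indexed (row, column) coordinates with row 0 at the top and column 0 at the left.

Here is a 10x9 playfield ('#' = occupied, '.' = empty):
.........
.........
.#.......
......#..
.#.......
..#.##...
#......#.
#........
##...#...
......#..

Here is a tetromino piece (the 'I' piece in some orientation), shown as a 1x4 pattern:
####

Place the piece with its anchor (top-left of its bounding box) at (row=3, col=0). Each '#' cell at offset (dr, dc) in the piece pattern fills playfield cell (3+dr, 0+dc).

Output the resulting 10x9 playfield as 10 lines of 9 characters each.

Answer: .........
.........
.#.......
####..#..
.#.......
..#.##...
#......#.
#........
##...#...
......#..

Derivation:
Fill (3+0,0+0) = (3,0)
Fill (3+0,0+1) = (3,1)
Fill (3+0,0+2) = (3,2)
Fill (3+0,0+3) = (3,3)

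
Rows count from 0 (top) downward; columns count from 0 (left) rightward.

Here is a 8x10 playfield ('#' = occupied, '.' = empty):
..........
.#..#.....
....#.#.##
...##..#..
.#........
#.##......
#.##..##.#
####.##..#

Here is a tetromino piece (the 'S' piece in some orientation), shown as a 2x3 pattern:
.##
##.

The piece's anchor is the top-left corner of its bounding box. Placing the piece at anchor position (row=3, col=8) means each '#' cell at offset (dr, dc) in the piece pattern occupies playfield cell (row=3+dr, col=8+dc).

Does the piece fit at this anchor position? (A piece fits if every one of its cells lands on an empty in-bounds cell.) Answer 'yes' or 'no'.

Answer: no

Derivation:
Check each piece cell at anchor (3, 8):
  offset (0,1) -> (3,9): empty -> OK
  offset (0,2) -> (3,10): out of bounds -> FAIL
  offset (1,0) -> (4,8): empty -> OK
  offset (1,1) -> (4,9): empty -> OK
All cells valid: no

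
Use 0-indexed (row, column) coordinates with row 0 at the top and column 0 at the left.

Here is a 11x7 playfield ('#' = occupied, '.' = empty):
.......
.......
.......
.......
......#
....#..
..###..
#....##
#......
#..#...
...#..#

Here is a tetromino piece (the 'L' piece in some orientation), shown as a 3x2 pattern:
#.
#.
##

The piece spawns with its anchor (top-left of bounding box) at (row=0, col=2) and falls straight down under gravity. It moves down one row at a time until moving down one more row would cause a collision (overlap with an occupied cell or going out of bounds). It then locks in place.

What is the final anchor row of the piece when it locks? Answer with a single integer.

Answer: 3

Derivation:
Spawn at (row=0, col=2). Try each row:
  row 0: fits
  row 1: fits
  row 2: fits
  row 3: fits
  row 4: blocked -> lock at row 3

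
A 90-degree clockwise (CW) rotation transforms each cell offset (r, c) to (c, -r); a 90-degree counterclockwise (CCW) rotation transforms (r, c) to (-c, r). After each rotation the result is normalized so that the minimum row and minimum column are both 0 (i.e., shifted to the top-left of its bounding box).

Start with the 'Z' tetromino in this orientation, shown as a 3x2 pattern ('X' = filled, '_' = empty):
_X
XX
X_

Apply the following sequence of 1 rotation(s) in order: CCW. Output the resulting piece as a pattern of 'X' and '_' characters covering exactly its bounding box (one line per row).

Answer: XX_
_XX

Derivation:
Start:
_X
XX
X_
After rotation 1 (CCW):
XX_
_XX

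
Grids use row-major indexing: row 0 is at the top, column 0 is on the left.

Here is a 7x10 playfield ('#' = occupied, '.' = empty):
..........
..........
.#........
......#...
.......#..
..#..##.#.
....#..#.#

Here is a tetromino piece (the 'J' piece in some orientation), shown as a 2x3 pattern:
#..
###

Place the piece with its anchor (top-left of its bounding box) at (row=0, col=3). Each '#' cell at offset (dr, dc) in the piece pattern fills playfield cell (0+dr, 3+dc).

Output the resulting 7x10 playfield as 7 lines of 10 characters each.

Fill (0+0,3+0) = (0,3)
Fill (0+1,3+0) = (1,3)
Fill (0+1,3+1) = (1,4)
Fill (0+1,3+2) = (1,5)

Answer: ...#......
...###....
.#........
......#...
.......#..
..#..##.#.
....#..#.#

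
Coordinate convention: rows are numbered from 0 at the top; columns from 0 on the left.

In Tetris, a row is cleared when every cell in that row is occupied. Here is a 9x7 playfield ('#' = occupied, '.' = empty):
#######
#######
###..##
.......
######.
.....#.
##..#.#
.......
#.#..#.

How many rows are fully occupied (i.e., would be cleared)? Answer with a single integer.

Answer: 2

Derivation:
Check each row:
  row 0: 0 empty cells -> FULL (clear)
  row 1: 0 empty cells -> FULL (clear)
  row 2: 2 empty cells -> not full
  row 3: 7 empty cells -> not full
  row 4: 1 empty cell -> not full
  row 5: 6 empty cells -> not full
  row 6: 3 empty cells -> not full
  row 7: 7 empty cells -> not full
  row 8: 4 empty cells -> not full
Total rows cleared: 2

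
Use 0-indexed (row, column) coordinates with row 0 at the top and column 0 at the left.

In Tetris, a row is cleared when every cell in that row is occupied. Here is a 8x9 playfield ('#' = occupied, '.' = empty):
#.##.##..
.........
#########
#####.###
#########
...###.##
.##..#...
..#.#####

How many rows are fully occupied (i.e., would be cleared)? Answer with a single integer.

Check each row:
  row 0: 4 empty cells -> not full
  row 1: 9 empty cells -> not full
  row 2: 0 empty cells -> FULL (clear)
  row 3: 1 empty cell -> not full
  row 4: 0 empty cells -> FULL (clear)
  row 5: 4 empty cells -> not full
  row 6: 6 empty cells -> not full
  row 7: 3 empty cells -> not full
Total rows cleared: 2

Answer: 2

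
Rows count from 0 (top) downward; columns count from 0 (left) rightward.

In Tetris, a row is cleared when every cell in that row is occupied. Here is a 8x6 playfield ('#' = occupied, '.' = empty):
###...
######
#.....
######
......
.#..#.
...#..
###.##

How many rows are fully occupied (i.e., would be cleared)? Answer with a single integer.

Check each row:
  row 0: 3 empty cells -> not full
  row 1: 0 empty cells -> FULL (clear)
  row 2: 5 empty cells -> not full
  row 3: 0 empty cells -> FULL (clear)
  row 4: 6 empty cells -> not full
  row 5: 4 empty cells -> not full
  row 6: 5 empty cells -> not full
  row 7: 1 empty cell -> not full
Total rows cleared: 2

Answer: 2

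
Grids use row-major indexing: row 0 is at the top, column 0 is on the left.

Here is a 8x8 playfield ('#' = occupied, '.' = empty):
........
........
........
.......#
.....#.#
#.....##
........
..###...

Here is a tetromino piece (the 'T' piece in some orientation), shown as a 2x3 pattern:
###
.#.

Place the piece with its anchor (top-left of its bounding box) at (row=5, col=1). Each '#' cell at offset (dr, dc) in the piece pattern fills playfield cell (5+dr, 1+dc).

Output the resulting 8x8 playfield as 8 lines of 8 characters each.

Fill (5+0,1+0) = (5,1)
Fill (5+0,1+1) = (5,2)
Fill (5+0,1+2) = (5,3)
Fill (5+1,1+1) = (6,2)

Answer: ........
........
........
.......#
.....#.#
####..##
..#.....
..###...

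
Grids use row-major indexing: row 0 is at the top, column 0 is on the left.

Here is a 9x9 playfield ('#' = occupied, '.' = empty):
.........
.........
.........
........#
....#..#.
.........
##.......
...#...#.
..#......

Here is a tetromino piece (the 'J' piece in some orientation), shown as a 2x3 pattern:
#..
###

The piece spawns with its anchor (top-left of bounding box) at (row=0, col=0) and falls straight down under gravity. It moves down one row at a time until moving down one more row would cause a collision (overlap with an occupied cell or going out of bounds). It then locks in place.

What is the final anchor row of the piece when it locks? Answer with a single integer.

Answer: 4

Derivation:
Spawn at (row=0, col=0). Try each row:
  row 0: fits
  row 1: fits
  row 2: fits
  row 3: fits
  row 4: fits
  row 5: blocked -> lock at row 4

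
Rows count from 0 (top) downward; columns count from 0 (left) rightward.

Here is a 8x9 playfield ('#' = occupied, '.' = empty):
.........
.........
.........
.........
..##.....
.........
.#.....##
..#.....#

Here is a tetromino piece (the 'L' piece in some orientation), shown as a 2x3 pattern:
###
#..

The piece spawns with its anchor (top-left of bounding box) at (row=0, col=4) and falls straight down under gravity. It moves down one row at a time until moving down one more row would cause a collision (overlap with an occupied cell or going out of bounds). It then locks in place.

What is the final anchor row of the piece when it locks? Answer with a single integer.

Spawn at (row=0, col=4). Try each row:
  row 0: fits
  row 1: fits
  row 2: fits
  row 3: fits
  row 4: fits
  row 5: fits
  row 6: fits
  row 7: blocked -> lock at row 6

Answer: 6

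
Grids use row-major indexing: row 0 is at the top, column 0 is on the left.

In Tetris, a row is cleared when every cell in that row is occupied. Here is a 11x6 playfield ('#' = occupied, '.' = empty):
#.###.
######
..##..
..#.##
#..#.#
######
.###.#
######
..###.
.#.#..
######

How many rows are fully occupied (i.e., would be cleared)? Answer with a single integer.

Answer: 4

Derivation:
Check each row:
  row 0: 2 empty cells -> not full
  row 1: 0 empty cells -> FULL (clear)
  row 2: 4 empty cells -> not full
  row 3: 3 empty cells -> not full
  row 4: 3 empty cells -> not full
  row 5: 0 empty cells -> FULL (clear)
  row 6: 2 empty cells -> not full
  row 7: 0 empty cells -> FULL (clear)
  row 8: 3 empty cells -> not full
  row 9: 4 empty cells -> not full
  row 10: 0 empty cells -> FULL (clear)
Total rows cleared: 4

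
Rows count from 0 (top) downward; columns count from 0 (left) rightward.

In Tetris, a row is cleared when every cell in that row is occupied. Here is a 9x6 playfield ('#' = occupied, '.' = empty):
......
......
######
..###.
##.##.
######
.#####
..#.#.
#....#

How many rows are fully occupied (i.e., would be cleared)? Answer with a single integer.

Answer: 2

Derivation:
Check each row:
  row 0: 6 empty cells -> not full
  row 1: 6 empty cells -> not full
  row 2: 0 empty cells -> FULL (clear)
  row 3: 3 empty cells -> not full
  row 4: 2 empty cells -> not full
  row 5: 0 empty cells -> FULL (clear)
  row 6: 1 empty cell -> not full
  row 7: 4 empty cells -> not full
  row 8: 4 empty cells -> not full
Total rows cleared: 2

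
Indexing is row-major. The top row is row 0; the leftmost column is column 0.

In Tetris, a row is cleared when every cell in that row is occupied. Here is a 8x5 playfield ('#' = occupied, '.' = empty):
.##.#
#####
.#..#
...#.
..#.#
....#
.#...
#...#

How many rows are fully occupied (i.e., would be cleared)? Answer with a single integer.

Check each row:
  row 0: 2 empty cells -> not full
  row 1: 0 empty cells -> FULL (clear)
  row 2: 3 empty cells -> not full
  row 3: 4 empty cells -> not full
  row 4: 3 empty cells -> not full
  row 5: 4 empty cells -> not full
  row 6: 4 empty cells -> not full
  row 7: 3 empty cells -> not full
Total rows cleared: 1

Answer: 1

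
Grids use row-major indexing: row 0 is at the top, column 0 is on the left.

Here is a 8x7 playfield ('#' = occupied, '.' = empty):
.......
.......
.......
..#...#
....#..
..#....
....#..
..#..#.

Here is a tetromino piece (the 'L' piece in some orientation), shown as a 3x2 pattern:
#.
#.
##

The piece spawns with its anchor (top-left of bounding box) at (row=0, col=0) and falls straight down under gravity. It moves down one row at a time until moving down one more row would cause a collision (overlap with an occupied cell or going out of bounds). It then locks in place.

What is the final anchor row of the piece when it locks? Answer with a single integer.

Spawn at (row=0, col=0). Try each row:
  row 0: fits
  row 1: fits
  row 2: fits
  row 3: fits
  row 4: fits
  row 5: fits
  row 6: blocked -> lock at row 5

Answer: 5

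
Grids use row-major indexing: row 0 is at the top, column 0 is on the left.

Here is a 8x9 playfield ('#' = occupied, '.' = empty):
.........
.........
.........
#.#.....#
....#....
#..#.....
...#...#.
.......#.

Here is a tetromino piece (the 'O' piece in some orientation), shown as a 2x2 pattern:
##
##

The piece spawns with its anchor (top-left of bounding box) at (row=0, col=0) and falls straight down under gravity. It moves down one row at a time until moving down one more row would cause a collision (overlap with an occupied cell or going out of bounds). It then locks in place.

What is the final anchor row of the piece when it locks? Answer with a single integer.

Spawn at (row=0, col=0). Try each row:
  row 0: fits
  row 1: fits
  row 2: blocked -> lock at row 1

Answer: 1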